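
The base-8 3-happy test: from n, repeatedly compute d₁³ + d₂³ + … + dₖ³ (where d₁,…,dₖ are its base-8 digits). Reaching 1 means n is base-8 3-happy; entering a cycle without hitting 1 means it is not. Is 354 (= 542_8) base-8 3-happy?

not base-8 3-happy

354 = (5,4,2)_8 → 5³ + 4³ + 2³ = 197
197 = (3,0,5)_8 → 3³ + 0³ + 5³ = 152
152 = (2,3,0)_8 → 2³ + 3³ + 0³ = 35
35 = (4,3)_8 → 4³ + 3³ = 91
91 = (1,3,3)_8 → 1³ + 3³ + 3³ = 55
55 = (6,7)_8 → 6³ + 7³ = 559
559 = (1,0,5,7)_8 → 1³ + 0³ + 5³ + 7³ = 469
469 = (7,2,5)_8 → 7³ + 2³ + 5³ = 476
476 = (7,3,4)_8 → 7³ + 3³ + 4³ = 434
434 = (6,6,2)_8 → 6³ + 6³ + 2³ = 440
440 = (6,7,0)_8 → 6³ + 7³ + 0³ = 559  — 559 already seen; the sequence cycles without reaching 1.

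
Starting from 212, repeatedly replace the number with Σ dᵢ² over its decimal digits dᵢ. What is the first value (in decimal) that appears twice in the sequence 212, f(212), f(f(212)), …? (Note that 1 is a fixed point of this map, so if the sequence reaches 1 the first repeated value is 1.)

212 → 2² + 1² + 2² = 4 + 1 + 4 = 9
9 → 9² = 81
81 → 8² + 1² = 64 + 1 = 65
65 → 6² + 5² = 36 + 25 = 61
61 → 6² + 1² = 36 + 1 = 37
37 → 3² + 7² = 9 + 49 = 58
58 → 5² + 8² = 25 + 64 = 89
89 → 8² + 9² = 64 + 81 = 145
145 → 1² + 4² + 5² = 1 + 16 + 25 = 42
42 → 4² + 2² = 16 + 4 = 20
20 → 2² + 0² = 4 + 0 = 4
4 → 4² = 16
16 → 1² + 6² = 1 + 36 = 37  — 37 already appeared earlier.

37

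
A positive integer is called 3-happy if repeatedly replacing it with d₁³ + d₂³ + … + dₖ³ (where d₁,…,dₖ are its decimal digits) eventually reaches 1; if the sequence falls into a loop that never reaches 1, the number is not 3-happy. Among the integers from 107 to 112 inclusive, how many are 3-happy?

1

107: 107 → 344 → 155 → 251 → 134 → 92 → 737 → 713 → 371 → 371  — not 3-happy
108: 108 → 513 → 153 → 153  — not 3-happy
109: 109 → 730 → 370 → 370  — not 3-happy
110: 110 → 2 → 8 → 512 → 134 → 92 → 737 → 713 → 371 → 371  — not 3-happy
111: 111 → 3 → 27 → 351 → 153 → 153  — not 3-happy
112: 112 → 10 → 1  — 3-happy
3-happy: 112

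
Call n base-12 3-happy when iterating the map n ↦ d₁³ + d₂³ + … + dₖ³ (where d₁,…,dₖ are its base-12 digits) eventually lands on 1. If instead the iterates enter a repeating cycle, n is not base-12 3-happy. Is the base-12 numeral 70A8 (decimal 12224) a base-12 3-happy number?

12224 = (7,0,10,8)_12 → 7³ + 0³ + 10³ + 8³ = 343 + 0 + 1000 + 512 = 1855
1855 = (1,0,10,7)_12 → 1³ + 0³ + 10³ + 7³ = 1 + 0 + 1000 + 343 = 1344
1344 = (9,4,0)_12 → 9³ + 4³ + 0³ = 729 + 64 + 0 = 793
793 = (5,6,1)_12 → 5³ + 6³ + 1³ = 125 + 216 + 1 = 342
342 = (2,4,6)_12 → 2³ + 4³ + 6³ = 8 + 64 + 216 = 288
288 = (2,0,0)_12 → 2³ + 0³ + 0³ = 8 + 0 + 0 = 8
8 = (8)_12 → 8³ = 512
512 = (3,6,8)_12 → 3³ + 6³ + 8³ = 27 + 216 + 512 = 755
755 = (5,2,11)_12 → 5³ + 2³ + 11³ = 125 + 8 + 1331 = 1464
1464 = (10,2,0)_12 → 10³ + 2³ + 0³ = 1000 + 8 + 0 = 1008
1008 = (7,0,0)_12 → 7³ + 0³ + 0³ = 343 + 0 + 0 = 343
343 = (2,4,7)_12 → 2³ + 4³ + 7³ = 8 + 64 + 343 = 415
415 = (2,10,7)_12 → 2³ + 10³ + 7³ = 8 + 1000 + 343 = 1351
1351 = (9,4,7)_12 → 9³ + 4³ + 7³ = 729 + 64 + 343 = 1136
1136 = (7,10,8)_12 → 7³ + 10³ + 8³ = 343 + 1000 + 512 = 1855  — 1855 already seen; the sequence cycles without reaching 1.

not base-12 3-happy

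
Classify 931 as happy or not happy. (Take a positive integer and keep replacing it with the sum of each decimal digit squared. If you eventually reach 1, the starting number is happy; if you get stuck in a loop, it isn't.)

931 → 9² + 3² + 1² = 91
91 → 9² + 1² = 82
82 → 8² + 2² = 68
68 → 6² + 8² = 100
100 → 1² + 0² + 0² = 1  — reached 1.

happy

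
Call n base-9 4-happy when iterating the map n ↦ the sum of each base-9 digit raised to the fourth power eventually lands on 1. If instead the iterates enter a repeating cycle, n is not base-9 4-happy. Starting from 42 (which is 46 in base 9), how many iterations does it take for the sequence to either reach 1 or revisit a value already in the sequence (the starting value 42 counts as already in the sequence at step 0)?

42 = (4,6)_9 → 4⁴ + 6⁴ = 256 + 1296 = 1552
1552 = (2,1,1,4)_9 → 2⁴ + 1⁴ + 1⁴ + 4⁴ = 16 + 1 + 1 + 256 = 274
274 = (3,3,4)_9 → 3⁴ + 3⁴ + 4⁴ = 81 + 81 + 256 = 418
418 = (5,1,4)_9 → 5⁴ + 1⁴ + 4⁴ = 625 + 1 + 256 = 882
882 = (1,1,8,0)_9 → 1⁴ + 1⁴ + 8⁴ + 0⁴ = 1 + 1 + 4096 + 0 = 4098
4098 = (5,5,5,3)_9 → 5⁴ + 5⁴ + 5⁴ + 3⁴ = 625 + 625 + 625 + 81 = 1956
1956 = (2,6,1,3)_9 → 2⁴ + 6⁴ + 1⁴ + 3⁴ = 16 + 1296 + 1 + 81 = 1394
1394 = (1,8,1,8)_9 → 1⁴ + 8⁴ + 1⁴ + 8⁴ = 1 + 4096 + 1 + 4096 = 8194
8194 = (1,2,2,1,4)_9 → 1⁴ + 2⁴ + 2⁴ + 1⁴ + 4⁴ = 1 + 16 + 16 + 1 + 256 = 290
290 = (3,5,2)_9 → 3⁴ + 5⁴ + 2⁴ = 81 + 625 + 16 = 722
722 = (8,8,2)_9 → 8⁴ + 8⁴ + 2⁴ = 4096 + 4096 + 16 = 8208
8208 = (1,2,2,3,0)_9 → 1⁴ + 2⁴ + 2⁴ + 3⁴ + 0⁴ = 1 + 16 + 16 + 81 + 0 = 114
114 = (1,3,6)_9 → 1⁴ + 3⁴ + 6⁴ = 1 + 81 + 1296 = 1378
1378 = (1,8,0,1)_9 → 1⁴ + 8⁴ + 0⁴ + 1⁴ = 1 + 4096 + 0 + 1 = 4098  — 4098 repeats.
That took 14 steps.

14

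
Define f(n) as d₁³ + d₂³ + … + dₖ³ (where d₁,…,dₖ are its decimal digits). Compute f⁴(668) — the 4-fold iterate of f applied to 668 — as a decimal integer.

1241

668 → 6³ + 6³ + 8³ = 944
944 → 9³ + 4³ + 4³ = 857
857 → 8³ + 5³ + 7³ = 980
980 → 9³ + 8³ + 0³ = 1241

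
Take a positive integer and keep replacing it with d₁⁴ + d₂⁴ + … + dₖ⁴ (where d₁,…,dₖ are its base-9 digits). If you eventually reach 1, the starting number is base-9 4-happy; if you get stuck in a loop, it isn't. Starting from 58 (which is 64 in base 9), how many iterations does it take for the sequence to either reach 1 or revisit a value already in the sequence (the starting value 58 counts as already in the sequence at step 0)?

58 = (6,4)_9 → 6⁴ + 4⁴ = 1552
1552 = (2,1,1,4)_9 → 2⁴ + 1⁴ + 1⁴ + 4⁴ = 274
274 = (3,3,4)_9 → 3⁴ + 3⁴ + 4⁴ = 418
418 = (5,1,4)_9 → 5⁴ + 1⁴ + 4⁴ = 882
882 = (1,1,8,0)_9 → 1⁴ + 1⁴ + 8⁴ + 0⁴ = 4098
4098 = (5,5,5,3)_9 → 5⁴ + 5⁴ + 5⁴ + 3⁴ = 1956
1956 = (2,6,1,3)_9 → 2⁴ + 6⁴ + 1⁴ + 3⁴ = 1394
1394 = (1,8,1,8)_9 → 1⁴ + 8⁴ + 1⁴ + 8⁴ = 8194
8194 = (1,2,2,1,4)_9 → 1⁴ + 2⁴ + 2⁴ + 1⁴ + 4⁴ = 290
290 = (3,5,2)_9 → 3⁴ + 5⁴ + 2⁴ = 722
722 = (8,8,2)_9 → 8⁴ + 8⁴ + 2⁴ = 8208
8208 = (1,2,2,3,0)_9 → 1⁴ + 2⁴ + 2⁴ + 3⁴ + 0⁴ = 114
114 = (1,3,6)_9 → 1⁴ + 3⁴ + 6⁴ = 1378
1378 = (1,8,0,1)_9 → 1⁴ + 8⁴ + 0⁴ + 1⁴ = 4098  — 4098 repeats.
That took 14 steps.

14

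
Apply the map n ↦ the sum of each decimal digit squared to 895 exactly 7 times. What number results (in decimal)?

145

895 → 8² + 9² + 5² = 170
170 → 1² + 7² + 0² = 50
50 → 5² + 0² = 25
25 → 2² + 5² = 29
29 → 2² + 9² = 85
85 → 8² + 5² = 89
89 → 8² + 9² = 145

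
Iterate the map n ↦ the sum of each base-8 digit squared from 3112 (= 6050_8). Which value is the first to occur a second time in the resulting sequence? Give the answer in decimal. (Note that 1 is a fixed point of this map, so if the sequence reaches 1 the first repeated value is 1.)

16

3112 = (6,0,5,0)_8 → 6² + 0² + 5² + 0² = 36 + 0 + 25 + 0 = 61
61 = (7,5)_8 → 7² + 5² = 49 + 25 = 74
74 = (1,1,2)_8 → 1² + 1² + 2² = 1 + 1 + 4 = 6
6 = (6)_8 → 6² = 36
36 = (4,4)_8 → 4² + 4² = 16 + 16 = 32
32 = (4,0)_8 → 4² + 0² = 16 + 0 = 16
16 = (2,0)_8 → 2² + 0² = 4 + 0 = 4
4 = (4)_8 → 4² = 16  — 16 already appeared earlier.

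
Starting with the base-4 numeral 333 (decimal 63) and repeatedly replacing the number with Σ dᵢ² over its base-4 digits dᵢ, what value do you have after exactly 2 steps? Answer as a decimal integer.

63 = (3,3,3)_4 → 27
27 = (1,2,3)_4 → 14

14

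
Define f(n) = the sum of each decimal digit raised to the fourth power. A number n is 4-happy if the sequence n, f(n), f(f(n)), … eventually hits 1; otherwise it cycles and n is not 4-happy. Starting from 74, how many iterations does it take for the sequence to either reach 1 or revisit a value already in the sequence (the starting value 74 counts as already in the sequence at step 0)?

9

74 → 7⁴ + 4⁴ = 2401 + 256 = 2657
2657 → 2⁴ + 6⁴ + 5⁴ + 7⁴ = 16 + 1296 + 625 + 2401 = 4338
4338 → 4⁴ + 3⁴ + 3⁴ + 8⁴ = 256 + 81 + 81 + 4096 = 4514
4514 → 4⁴ + 5⁴ + 1⁴ + 4⁴ = 256 + 625 + 1 + 256 = 1138
1138 → 1⁴ + 1⁴ + 3⁴ + 8⁴ = 1 + 1 + 81 + 4096 = 4179
4179 → 4⁴ + 1⁴ + 7⁴ + 9⁴ = 256 + 1 + 2401 + 6561 = 9219
9219 → 9⁴ + 2⁴ + 1⁴ + 9⁴ = 6561 + 16 + 1 + 6561 = 13139
13139 → 1⁴ + 3⁴ + 1⁴ + 3⁴ + 9⁴ = 1 + 81 + 1 + 81 + 6561 = 6725
6725 → 6⁴ + 7⁴ + 2⁴ + 5⁴ = 1296 + 2401 + 16 + 625 = 4338  — 4338 repeats.
That took 9 steps.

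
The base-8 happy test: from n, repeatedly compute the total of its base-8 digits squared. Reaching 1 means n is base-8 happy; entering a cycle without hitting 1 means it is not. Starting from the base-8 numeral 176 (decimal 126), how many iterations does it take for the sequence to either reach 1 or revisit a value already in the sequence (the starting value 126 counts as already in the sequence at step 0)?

5

126 = (1,7,6)_8 → 1² + 7² + 6² = 86
86 = (1,2,6)_8 → 1² + 2² + 6² = 41
41 = (5,1)_8 → 5² + 1² = 26
26 = (3,2)_8 → 3² + 2² = 13
13 = (1,5)_8 → 1² + 5² = 26  — 26 repeats.
That took 5 steps.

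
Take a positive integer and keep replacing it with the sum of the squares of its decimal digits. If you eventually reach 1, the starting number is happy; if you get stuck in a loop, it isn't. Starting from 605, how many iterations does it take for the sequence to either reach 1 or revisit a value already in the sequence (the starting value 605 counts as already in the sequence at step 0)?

605 → 6² + 0² + 5² = 61
61 → 6² + 1² = 37
37 → 3² + 7² = 58
58 → 5² + 8² = 89
89 → 8² + 9² = 145
145 → 1² + 4² + 5² = 42
42 → 4² + 2² = 20
20 → 2² + 0² = 4
4 → 4² = 16
16 → 1² + 6² = 37  — 37 repeats.
That took 10 steps.

10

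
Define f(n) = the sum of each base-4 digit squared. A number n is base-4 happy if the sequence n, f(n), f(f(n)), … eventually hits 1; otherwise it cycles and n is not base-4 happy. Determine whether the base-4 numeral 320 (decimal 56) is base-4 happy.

base-4 happy

56 = (3,2,0)_4 → 3² + 2² + 0² = 9 + 4 + 0 = 13
13 = (3,1)_4 → 3² + 1² = 9 + 1 = 10
10 = (2,2)_4 → 2² + 2² = 4 + 4 = 8
8 = (2,0)_4 → 2² + 0² = 4 + 0 = 4
4 = (1,0)_4 → 1² + 0² = 1 + 0 = 1  — reached 1.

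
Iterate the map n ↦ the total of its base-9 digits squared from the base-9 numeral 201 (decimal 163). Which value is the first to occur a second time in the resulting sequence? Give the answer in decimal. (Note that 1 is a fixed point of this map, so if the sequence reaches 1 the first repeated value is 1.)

163 = (2,0,1)_9 → 2² + 0² + 1² = 5
5 = (5)_9 → 5² = 25
25 = (2,7)_9 → 2² + 7² = 53
53 = (5,8)_9 → 5² + 8² = 89
89 = (1,0,8)_9 → 1² + 0² + 8² = 65
65 = (7,2)_9 → 7² + 2² = 53  — 53 already appeared earlier.

53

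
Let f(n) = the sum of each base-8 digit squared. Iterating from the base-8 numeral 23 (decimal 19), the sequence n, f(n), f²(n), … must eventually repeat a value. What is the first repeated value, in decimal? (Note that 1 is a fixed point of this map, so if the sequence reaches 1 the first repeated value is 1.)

13

19 = (2,3)_8 → 2² + 3² = 4 + 9 = 13
13 = (1,5)_8 → 1² + 5² = 1 + 25 = 26
26 = (3,2)_8 → 3² + 2² = 9 + 4 = 13  — 13 already appeared earlier.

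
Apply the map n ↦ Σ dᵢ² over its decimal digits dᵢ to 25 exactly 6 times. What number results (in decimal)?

25 → 2² + 5² = 4 + 25 = 29
29 → 2² + 9² = 4 + 81 = 85
85 → 8² + 5² = 64 + 25 = 89
89 → 8² + 9² = 64 + 81 = 145
145 → 1² + 4² + 5² = 1 + 16 + 25 = 42
42 → 4² + 2² = 16 + 4 = 20

20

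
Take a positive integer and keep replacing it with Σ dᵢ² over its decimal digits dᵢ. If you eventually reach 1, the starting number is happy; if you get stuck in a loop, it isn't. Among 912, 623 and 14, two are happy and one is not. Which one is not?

14

912: 912 → 86 → 100 → 1  — reaches 1 (happy)
623: 623 → 49 → 97 → 130 → 10 → 1  — reaches 1 (happy)
14: 14 → 17 → 50 → 25 → 29 → 85 → 89 → 145 → 42 → 20 → 4 → 16 → 37 → 58 → 89  — repeats 89 (not happy)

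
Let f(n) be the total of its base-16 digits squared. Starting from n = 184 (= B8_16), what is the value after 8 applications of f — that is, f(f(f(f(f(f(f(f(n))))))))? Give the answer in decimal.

184 = (11,8)_16 → 11² + 8² = 185
185 = (11,9)_16 → 11² + 9² = 202
202 = (12,10)_16 → 12² + 10² = 244
244 = (15,4)_16 → 15² + 4² = 241
241 = (15,1)_16 → 15² + 1² = 226
226 = (14,2)_16 → 14² + 2² = 200
200 = (12,8)_16 → 12² + 8² = 208
208 = (13,0)_16 → 13² + 0² = 169

169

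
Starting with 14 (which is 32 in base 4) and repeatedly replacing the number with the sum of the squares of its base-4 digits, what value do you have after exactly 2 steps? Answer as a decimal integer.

10

14 = (3,2)_4 → 13
13 = (3,1)_4 → 10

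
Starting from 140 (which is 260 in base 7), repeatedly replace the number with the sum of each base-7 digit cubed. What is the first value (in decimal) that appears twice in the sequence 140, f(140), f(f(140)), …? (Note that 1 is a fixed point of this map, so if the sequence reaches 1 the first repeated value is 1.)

140 = (2,6,0)_7 → 2³ + 6³ + 0³ = 224
224 = (4,4,0)_7 → 4³ + 4³ + 0³ = 128
128 = (2,4,2)_7 → 2³ + 4³ + 2³ = 80
80 = (1,4,3)_7 → 1³ + 4³ + 3³ = 92
92 = (1,6,1)_7 → 1³ + 6³ + 1³ = 218
218 = (4,3,1)_7 → 4³ + 3³ + 1³ = 92  — 92 already appeared earlier.

92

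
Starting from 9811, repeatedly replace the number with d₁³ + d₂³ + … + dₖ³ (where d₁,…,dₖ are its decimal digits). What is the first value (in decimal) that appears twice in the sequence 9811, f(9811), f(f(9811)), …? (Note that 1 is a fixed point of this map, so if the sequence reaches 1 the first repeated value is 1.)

1

9811 → 9³ + 8³ + 1³ + 1³ = 1243
1243 → 1³ + 2³ + 4³ + 3³ = 100
100 → 1³ + 0³ + 0³ = 1  — reached the fixed point 1.
1 → 1, so 1 is the first repeated value.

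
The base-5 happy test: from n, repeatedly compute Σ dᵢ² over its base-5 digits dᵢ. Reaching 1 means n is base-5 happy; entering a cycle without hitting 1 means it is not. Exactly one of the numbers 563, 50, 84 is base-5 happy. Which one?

563: 563 → 33 → 11 → 5 → 1  — reaches 1 (base-5 happy)
50: 50 → 4 → 16 → 10 → 4  — repeats 4 (not base-5 happy)
84: 84 → 26 → 2 → 4 → 16 → 10 → 4  — repeats 4 (not base-5 happy)

563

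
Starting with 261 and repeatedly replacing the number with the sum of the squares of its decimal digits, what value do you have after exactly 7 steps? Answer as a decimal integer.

261 → 2² + 6² + 1² = 41
41 → 4² + 1² = 17
17 → 1² + 7² = 50
50 → 5² + 0² = 25
25 → 2² + 5² = 29
29 → 2² + 9² = 85
85 → 8² + 5² = 89

89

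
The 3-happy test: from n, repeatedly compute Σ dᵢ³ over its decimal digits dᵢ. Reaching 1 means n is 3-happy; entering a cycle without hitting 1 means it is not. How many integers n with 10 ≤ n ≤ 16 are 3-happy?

10: 10 → 1  (reaches 1)
11: 11 → 2 → 8 → 512 → 134 → 92 → 737 → 713 → 371 → 371  (repeats 371)
12: 12 → 9 → 729 → 1080 → 513 → 153 → 153  (repeats 153)
13: 13 → 28 → 520 → 133 → 55 → 250 → 133  (repeats 133)
14: 14 → 65 → 341 → 92 → 737 → 713 → 371 → 371  (repeats 371)
15: 15 → 126 → 225 → 141 → 66 → 432 → 99 → 1458 → 702 → 351 → 153 → 153  (repeats 153)
16: 16 → 217 → 352 → 160 → 217  (repeats 217)
3-happy: 10

1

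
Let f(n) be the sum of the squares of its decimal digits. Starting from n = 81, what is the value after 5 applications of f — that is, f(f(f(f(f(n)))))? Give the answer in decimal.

81 → 8² + 1² = 64 + 1 = 65
65 → 6² + 5² = 36 + 25 = 61
61 → 6² + 1² = 36 + 1 = 37
37 → 3² + 7² = 9 + 49 = 58
58 → 5² + 8² = 25 + 64 = 89

89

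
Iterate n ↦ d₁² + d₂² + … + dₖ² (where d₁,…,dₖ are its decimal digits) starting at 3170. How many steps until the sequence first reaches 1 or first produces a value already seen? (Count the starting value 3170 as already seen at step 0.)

3170 → 3² + 1² + 7² + 0² = 59
59 → 5² + 9² = 106
106 → 1² + 0² + 6² = 37
37 → 3² + 7² = 58
58 → 5² + 8² = 89
89 → 8² + 9² = 145
145 → 1² + 4² + 5² = 42
42 → 4² + 2² = 20
20 → 2² + 0² = 4
4 → 4² = 16
16 → 1² + 6² = 37  — 37 repeats.
That took 11 steps.

11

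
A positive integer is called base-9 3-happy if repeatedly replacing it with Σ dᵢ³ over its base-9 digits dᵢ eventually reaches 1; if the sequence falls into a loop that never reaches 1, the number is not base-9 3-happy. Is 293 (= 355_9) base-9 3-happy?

base-9 3-happy

293 = (3,5,5)_9 → 277
277 = (3,3,7)_9 → 397
397 = (4,8,1)_9 → 577
577 = (7,1,1)_9 → 345
345 = (4,2,3)_9 → 99
99 = (1,2,0)_9 → 9
9 = (1,0)_9 → 1  — reached 1.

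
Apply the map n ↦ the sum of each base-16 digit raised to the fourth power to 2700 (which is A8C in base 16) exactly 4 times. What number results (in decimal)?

2

2700 = (10,8,12)_16 → 34832
34832 = (8,8,1,0)_16 → 8193
8193 = (2,0,0,1)_16 → 17
17 = (1,1)_16 → 2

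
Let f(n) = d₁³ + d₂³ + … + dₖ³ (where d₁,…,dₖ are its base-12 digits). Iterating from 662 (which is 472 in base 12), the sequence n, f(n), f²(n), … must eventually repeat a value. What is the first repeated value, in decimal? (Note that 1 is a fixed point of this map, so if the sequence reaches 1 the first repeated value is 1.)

662 = (4,7,2)_12 → 4³ + 7³ + 2³ = 415
415 = (2,10,7)_12 → 2³ + 10³ + 7³ = 1351
1351 = (9,4,7)_12 → 9³ + 4³ + 7³ = 1136
1136 = (7,10,8)_12 → 7³ + 10³ + 8³ = 1855
1855 = (1,0,10,7)_12 → 1³ + 0³ + 10³ + 7³ = 1344
1344 = (9,4,0)_12 → 9³ + 4³ + 0³ = 793
793 = (5,6,1)_12 → 5³ + 6³ + 1³ = 342
342 = (2,4,6)_12 → 2³ + 4³ + 6³ = 288
288 = (2,0,0)_12 → 2³ + 0³ + 0³ = 8
8 = (8)_12 → 8³ = 512
512 = (3,6,8)_12 → 3³ + 6³ + 8³ = 755
755 = (5,2,11)_12 → 5³ + 2³ + 11³ = 1464
1464 = (10,2,0)_12 → 10³ + 2³ + 0³ = 1008
1008 = (7,0,0)_12 → 7³ + 0³ + 0³ = 343
343 = (2,4,7)_12 → 2³ + 4³ + 7³ = 415  — 415 already appeared earlier.

415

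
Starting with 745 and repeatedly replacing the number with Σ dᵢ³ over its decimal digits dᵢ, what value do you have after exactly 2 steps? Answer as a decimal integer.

745 → 7³ + 4³ + 5³ = 532
532 → 5³ + 3³ + 2³ = 160

160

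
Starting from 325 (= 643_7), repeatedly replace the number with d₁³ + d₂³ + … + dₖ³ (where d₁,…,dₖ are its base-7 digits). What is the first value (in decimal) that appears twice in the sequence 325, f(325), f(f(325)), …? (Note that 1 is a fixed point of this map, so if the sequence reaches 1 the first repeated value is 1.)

1

325 = (6,4,3)_7 → 6³ + 4³ + 3³ = 216 + 64 + 27 = 307
307 = (6,1,6)_7 → 6³ + 1³ + 6³ = 216 + 1 + 216 = 433
433 = (1,1,5,6)_7 → 1³ + 1³ + 5³ + 6³ = 1 + 1 + 125 + 216 = 343
343 = (1,0,0,0)_7 → 1³ + 0³ + 0³ + 0³ = 1 + 0 + 0 + 0 = 1  — reached the fixed point 1.
1 → 1, so 1 is the first repeated value.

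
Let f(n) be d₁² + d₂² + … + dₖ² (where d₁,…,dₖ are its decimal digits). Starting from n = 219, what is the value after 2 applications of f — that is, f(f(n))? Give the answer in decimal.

219 → 86
86 → 100

100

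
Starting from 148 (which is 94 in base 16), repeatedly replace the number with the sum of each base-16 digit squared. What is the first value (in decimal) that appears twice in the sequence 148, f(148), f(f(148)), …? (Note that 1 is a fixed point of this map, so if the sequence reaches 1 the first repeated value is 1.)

148 = (9,4)_16 → 97
97 = (6,1)_16 → 37
37 = (2,5)_16 → 29
29 = (1,13)_16 → 170
170 = (10,10)_16 → 200
200 = (12,8)_16 → 208
208 = (13,0)_16 → 169
169 = (10,9)_16 → 181
181 = (11,5)_16 → 146
146 = (9,2)_16 → 85
85 = (5,5)_16 → 50
50 = (3,2)_16 → 13
13 = (13)_16 → 169  — 169 already appeared earlier.

169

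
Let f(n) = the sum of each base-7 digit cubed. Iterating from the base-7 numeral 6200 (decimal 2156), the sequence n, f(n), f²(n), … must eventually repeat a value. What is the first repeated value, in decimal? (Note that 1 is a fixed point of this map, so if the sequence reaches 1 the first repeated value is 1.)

92

2156 = (6,2,0,0)_7 → 6³ + 2³ + 0³ + 0³ = 216 + 8 + 0 + 0 = 224
224 = (4,4,0)_7 → 4³ + 4³ + 0³ = 64 + 64 + 0 = 128
128 = (2,4,2)_7 → 2³ + 4³ + 2³ = 8 + 64 + 8 = 80
80 = (1,4,3)_7 → 1³ + 4³ + 3³ = 1 + 64 + 27 = 92
92 = (1,6,1)_7 → 1³ + 6³ + 1³ = 1 + 216 + 1 = 218
218 = (4,3,1)_7 → 4³ + 3³ + 1³ = 64 + 27 + 1 = 92  — 92 already appeared earlier.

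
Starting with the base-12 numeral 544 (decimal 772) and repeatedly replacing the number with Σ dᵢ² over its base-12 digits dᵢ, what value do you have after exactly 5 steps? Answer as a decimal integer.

20

772 = (5,4,4)_12 → 5² + 4² + 4² = 57
57 = (4,9)_12 → 4² + 9² = 97
97 = (8,1)_12 → 8² + 1² = 65
65 = (5,5)_12 → 5² + 5² = 50
50 = (4,2)_12 → 4² + 2² = 20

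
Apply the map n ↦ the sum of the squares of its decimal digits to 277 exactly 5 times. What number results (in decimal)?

277 → 2² + 7² + 7² = 4 + 49 + 49 = 102
102 → 1² + 0² + 2² = 1 + 0 + 4 = 5
5 → 5² = 25
25 → 2² + 5² = 4 + 25 = 29
29 → 2² + 9² = 4 + 81 = 85

85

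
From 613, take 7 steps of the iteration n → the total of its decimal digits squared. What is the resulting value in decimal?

613 → 6² + 1² + 3² = 36 + 1 + 9 = 46
46 → 4² + 6² = 16 + 36 = 52
52 → 5² + 2² = 25 + 4 = 29
29 → 2² + 9² = 4 + 81 = 85
85 → 8² + 5² = 64 + 25 = 89
89 → 8² + 9² = 64 + 81 = 145
145 → 1² + 4² + 5² = 1 + 16 + 25 = 42

42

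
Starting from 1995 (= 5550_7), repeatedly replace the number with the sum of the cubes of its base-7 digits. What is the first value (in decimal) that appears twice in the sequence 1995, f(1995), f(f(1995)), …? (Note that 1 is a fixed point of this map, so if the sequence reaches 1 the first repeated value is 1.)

9

1995 = (5,5,5,0)_7 → 5³ + 5³ + 5³ + 0³ = 375
375 = (1,0,4,4)_7 → 1³ + 0³ + 4³ + 4³ = 129
129 = (2,4,3)_7 → 2³ + 4³ + 3³ = 99
99 = (2,0,1)_7 → 2³ + 0³ + 1³ = 9
9 = (1,2)_7 → 1³ + 2³ = 9  — 9 already appeared earlier.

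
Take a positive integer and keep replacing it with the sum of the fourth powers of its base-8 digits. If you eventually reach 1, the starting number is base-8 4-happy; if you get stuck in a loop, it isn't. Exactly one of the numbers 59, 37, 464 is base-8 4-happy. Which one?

464

59: 59 → 2482 → 2864 → 2177 → 273 → 273  — repeats 273 (not base-8 4-happy)
37: 37 → 881 → 1923 → 1458 → 2624 → 626 → 1314 → 544 → 257 → 257  — repeats 257 (not base-8 4-happy)
464: 464 → 2417 → 2178 → 288 → 512 → 1  — reaches 1 (base-8 4-happy)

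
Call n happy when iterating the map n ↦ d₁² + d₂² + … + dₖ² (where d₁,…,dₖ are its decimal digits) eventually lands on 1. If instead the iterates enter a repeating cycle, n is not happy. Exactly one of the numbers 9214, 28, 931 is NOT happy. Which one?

9214

9214: 9214 → 102 → 5 → 25 → 29 → 85 → 89 → 145 → 42 → 20 → 4 → 16 → 37 → 58 → 89  — repeats 89 (not happy)
28: 28 → 68 → 100 → 1  — reaches 1 (happy)
931: 931 → 91 → 82 → 68 → 100 → 1  — reaches 1 (happy)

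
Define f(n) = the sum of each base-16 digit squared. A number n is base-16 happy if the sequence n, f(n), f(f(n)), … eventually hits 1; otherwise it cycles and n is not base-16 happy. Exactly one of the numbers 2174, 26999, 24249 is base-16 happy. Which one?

2174: 2174 → 309 → 35 → 13 → 169 → 181 → 146 → 85 → 50 → 13  — repeats 13 (not base-16 happy)
26999: 26999 → 215 → 218 → 269 → 170 → 200 → 208 → 169 → 181 → 146 → 85 → 50 → 13 → 169  — repeats 169 (not base-16 happy)
24249: 24249 → 423 → 150 → 117 → 74 → 116 → 65 → 17 → 2 → 4 → 16 → 1  — reaches 1 (base-16 happy)

24249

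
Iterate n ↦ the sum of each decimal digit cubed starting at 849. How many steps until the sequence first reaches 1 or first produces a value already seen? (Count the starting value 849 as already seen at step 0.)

849 → 8³ + 4³ + 9³ = 1305
1305 → 1³ + 3³ + 0³ + 5³ = 153
153 → 1³ + 5³ + 3³ = 153  — 153 repeats.
That took 3 steps.

3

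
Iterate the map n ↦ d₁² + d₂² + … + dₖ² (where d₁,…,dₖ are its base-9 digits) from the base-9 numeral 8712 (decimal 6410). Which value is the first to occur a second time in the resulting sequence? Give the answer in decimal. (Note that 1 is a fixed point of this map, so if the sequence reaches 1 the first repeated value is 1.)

50

6410 = (8,7,1,2)_9 → 8² + 7² + 1² + 2² = 64 + 49 + 1 + 4 = 118
118 = (1,4,1)_9 → 1² + 4² + 1² = 1 + 16 + 1 = 18
18 = (2,0)_9 → 2² + 0² = 4 + 0 = 4
4 = (4)_9 → 4² = 16
16 = (1,7)_9 → 1² + 7² = 1 + 49 = 50
50 = (5,5)_9 → 5² + 5² = 25 + 25 = 50  — 50 already appeared earlier.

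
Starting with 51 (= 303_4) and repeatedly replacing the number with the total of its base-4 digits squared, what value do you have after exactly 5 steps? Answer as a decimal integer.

51 = (3,0,3)_4 → 3² + 0² + 3² = 18
18 = (1,0,2)_4 → 1² + 0² + 2² = 5
5 = (1,1)_4 → 1² + 1² = 2
2 = (2)_4 → 2² = 4
4 = (1,0)_4 → 1² + 0² = 1

1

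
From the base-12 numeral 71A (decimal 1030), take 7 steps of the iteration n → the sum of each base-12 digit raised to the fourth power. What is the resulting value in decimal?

17042

1030 = (7,1,10)_12 → 7⁴ + 1⁴ + 10⁴ = 12402
12402 = (7,2,1,6)_12 → 7⁴ + 2⁴ + 1⁴ + 6⁴ = 3714
3714 = (2,1,9,6)_12 → 2⁴ + 1⁴ + 9⁴ + 6⁴ = 7874
7874 = (4,6,8,2)_12 → 4⁴ + 6⁴ + 8⁴ + 2⁴ = 5664
5664 = (3,3,4,0)_12 → 3⁴ + 3⁴ + 4⁴ + 0⁴ = 418
418 = (2,10,10)_12 → 2⁴ + 10⁴ + 10⁴ = 20016
20016 = (11,7,0,0)_12 → 11⁴ + 7⁴ + 0⁴ + 0⁴ = 17042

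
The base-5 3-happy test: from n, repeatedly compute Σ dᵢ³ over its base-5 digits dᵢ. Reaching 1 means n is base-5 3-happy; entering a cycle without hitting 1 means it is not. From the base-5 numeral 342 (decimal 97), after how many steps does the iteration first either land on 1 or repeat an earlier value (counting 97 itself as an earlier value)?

8

97 = (3,4,2)_5 → 3³ + 4³ + 2³ = 27 + 64 + 8 = 99
99 = (3,4,4)_5 → 3³ + 4³ + 4³ = 27 + 64 + 64 = 155
155 = (1,1,1,0)_5 → 1³ + 1³ + 1³ + 0³ = 1 + 1 + 1 + 0 = 3
3 = (3)_5 → 3³ = 27
27 = (1,0,2)_5 → 1³ + 0³ + 2³ = 1 + 0 + 8 = 9
9 = (1,4)_5 → 1³ + 4³ = 1 + 64 = 65
65 = (2,3,0)_5 → 2³ + 3³ + 0³ = 8 + 27 + 0 = 35
35 = (1,2,0)_5 → 1³ + 2³ + 0³ = 1 + 8 + 0 = 9  — 9 repeats.
That took 8 steps.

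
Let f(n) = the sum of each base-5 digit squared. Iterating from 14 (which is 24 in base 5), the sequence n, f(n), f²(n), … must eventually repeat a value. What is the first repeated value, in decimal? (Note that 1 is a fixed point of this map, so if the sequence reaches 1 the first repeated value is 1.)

14 = (2,4)_5 → 20
20 = (4,0)_5 → 16
16 = (3,1)_5 → 10
10 = (2,0)_5 → 4
4 = (4)_5 → 16  — 16 already appeared earlier.

16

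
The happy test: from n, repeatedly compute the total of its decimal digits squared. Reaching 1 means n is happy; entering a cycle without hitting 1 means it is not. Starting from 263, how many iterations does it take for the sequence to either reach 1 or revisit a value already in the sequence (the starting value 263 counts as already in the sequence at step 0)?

263 → 49
49 → 97
97 → 130
130 → 10
10 → 1  — reached 1.
That took 5 steps.

5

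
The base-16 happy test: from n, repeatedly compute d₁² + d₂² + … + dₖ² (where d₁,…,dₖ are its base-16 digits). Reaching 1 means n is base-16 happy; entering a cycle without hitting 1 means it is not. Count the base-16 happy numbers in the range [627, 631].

627: 627 → 62 → 205 → 313 → 91 → 146 → 85 → 50 → 13 → 169 → 181 → 146  — not base-16 happy
628: 628 → 69 → 41 → 85 → 50 → 13 → 169 → 181 → 146 → 85  — not base-16 happy
629: 629 → 78 → 212 → 185 → 202 → 244 → 241 → 226 → 200 → 208 → 169 → 181 → 146 → 85 → 50 → 13 → 169  — not base-16 happy
630: 630 → 89 → 106 → 136 → 128 → 64 → 16 → 1  — base-16 happy
631: 631 → 102 → 72 → 80 → 25 → 82 → 29 → 170 → 200 → 208 → 169 → 181 → 146 → 85 → 50 → 13 → 169  — not base-16 happy
base-16 happy: 630

1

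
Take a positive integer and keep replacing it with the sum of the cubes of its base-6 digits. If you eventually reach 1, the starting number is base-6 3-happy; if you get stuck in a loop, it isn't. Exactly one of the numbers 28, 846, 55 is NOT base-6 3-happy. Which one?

28: 28 → 128 → 62 → 73 → 9 → 28  — repeats 28 (not base-6 3-happy)
846: 846 → 179 → 314 → 81 → 36 → 1  — reaches 1 (base-6 3-happy)
55: 55 → 29 → 189 → 153 → 92 → 43 → 3 → 27 → 91 → 36 → 1  — reaches 1 (base-6 3-happy)

28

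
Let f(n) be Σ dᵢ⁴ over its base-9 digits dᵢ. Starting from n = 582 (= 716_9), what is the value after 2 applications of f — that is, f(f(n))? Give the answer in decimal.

582 = (7,1,6)_9 → 3698
3698 = (5,0,5,8)_9 → 5346

5346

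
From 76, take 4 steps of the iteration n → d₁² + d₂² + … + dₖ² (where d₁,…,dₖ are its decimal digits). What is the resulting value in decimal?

42

76 → 7² + 6² = 49 + 36 = 85
85 → 8² + 5² = 64 + 25 = 89
89 → 8² + 9² = 64 + 81 = 145
145 → 1² + 4² + 5² = 1 + 16 + 25 = 42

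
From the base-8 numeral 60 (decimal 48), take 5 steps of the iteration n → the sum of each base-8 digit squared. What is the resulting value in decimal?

16

48 = (6,0)_8 → 6² + 0² = 36
36 = (4,4)_8 → 4² + 4² = 32
32 = (4,0)_8 → 4² + 0² = 16
16 = (2,0)_8 → 2² + 0² = 4
4 = (4)_8 → 4² = 16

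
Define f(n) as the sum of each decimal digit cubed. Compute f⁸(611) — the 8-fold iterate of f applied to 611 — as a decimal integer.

611 → 6³ + 1³ + 1³ = 218
218 → 2³ + 1³ + 8³ = 521
521 → 5³ + 2³ + 1³ = 134
134 → 1³ + 3³ + 4³ = 92
92 → 9³ + 2³ = 737
737 → 7³ + 3³ + 7³ = 713
713 → 7³ + 1³ + 3³ = 371
371 → 3³ + 7³ + 1³ = 371

371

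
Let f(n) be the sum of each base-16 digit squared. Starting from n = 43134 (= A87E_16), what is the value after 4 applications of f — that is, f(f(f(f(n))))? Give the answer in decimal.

205

43134 = (10,8,7,14)_16 → 10² + 8² + 7² + 14² = 100 + 64 + 49 + 196 = 409
409 = (1,9,9)_16 → 1² + 9² + 9² = 1 + 81 + 81 = 163
163 = (10,3)_16 → 10² + 3² = 100 + 9 = 109
109 = (6,13)_16 → 6² + 13² = 36 + 169 = 205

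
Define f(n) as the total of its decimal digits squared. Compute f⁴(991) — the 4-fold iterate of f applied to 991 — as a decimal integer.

991 → 9² + 9² + 1² = 81 + 81 + 1 = 163
163 → 1² + 6² + 3² = 1 + 36 + 9 = 46
46 → 4² + 6² = 16 + 36 = 52
52 → 5² + 2² = 25 + 4 = 29

29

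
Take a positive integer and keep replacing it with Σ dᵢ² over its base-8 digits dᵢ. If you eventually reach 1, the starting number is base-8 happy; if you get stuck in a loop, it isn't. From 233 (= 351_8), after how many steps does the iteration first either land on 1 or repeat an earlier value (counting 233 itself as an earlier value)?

5

233 = (3,5,1)_8 → 3² + 5² + 1² = 9 + 25 + 1 = 35
35 = (4,3)_8 → 4² + 3² = 16 + 9 = 25
25 = (3,1)_8 → 3² + 1² = 9 + 1 = 10
10 = (1,2)_8 → 1² + 2² = 1 + 4 = 5
5 = (5)_8 → 5² = 25  — 25 repeats.
That took 5 steps.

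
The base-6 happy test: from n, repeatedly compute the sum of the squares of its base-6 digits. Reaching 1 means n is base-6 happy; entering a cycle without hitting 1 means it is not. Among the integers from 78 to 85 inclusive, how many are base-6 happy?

78: 78 → 5 → 25 → 17 → 29 → 41 → 26 → 20 → 13 → 5  (repeats 5)
79: 79 → 6 → 1  (reaches 1)
80: 80 → 9 → 10 → 17 → 29 → 41 → 26 → 20 → 13 → 5 → 25 → 17  (repeats 17)
81: 81 → 14 → 8 → 5 → 25 → 17 → 29 → 41 → 26 → 20 → 13 → 5  (repeats 5)
82: 82 → 21 → 18 → 9 → 10 → 17 → 29 → 41 → 26 → 20 → 13 → 5 → 25 → 17  (repeats 17)
83: 83 → 30 → 25 → 17 → 29 → 41 → 26 → 20 → 13 → 5 → 25  (repeats 25)
84: 84 → 8 → 5 → 25 → 17 → 29 → 41 → 26 → 20 → 13 → 5  (repeats 5)
85: 85 → 9 → 10 → 17 → 29 → 41 → 26 → 20 → 13 → 5 → 25 → 17  (repeats 17)
base-6 happy: 79

1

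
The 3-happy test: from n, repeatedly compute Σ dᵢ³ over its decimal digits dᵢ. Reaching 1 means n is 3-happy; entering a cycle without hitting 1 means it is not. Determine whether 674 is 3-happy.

674 → 6³ + 7³ + 4³ = 216 + 343 + 64 = 623
623 → 6³ + 2³ + 3³ = 216 + 8 + 27 = 251
251 → 2³ + 5³ + 1³ = 8 + 125 + 1 = 134
134 → 1³ + 3³ + 4³ = 1 + 27 + 64 = 92
92 → 9³ + 2³ = 729 + 8 = 737
737 → 7³ + 3³ + 7³ = 343 + 27 + 343 = 713
713 → 7³ + 1³ + 3³ = 343 + 1 + 27 = 371
371 → 3³ + 7³ + 1³ = 27 + 343 + 1 = 371  — 371 already seen; the sequence cycles without reaching 1.

not 3-happy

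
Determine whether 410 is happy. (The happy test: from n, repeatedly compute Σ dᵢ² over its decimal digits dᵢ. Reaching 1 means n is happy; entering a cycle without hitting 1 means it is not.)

not happy

410 → 4² + 1² + 0² = 16 + 1 + 0 = 17
17 → 1² + 7² = 1 + 49 = 50
50 → 5² + 0² = 25 + 0 = 25
25 → 2² + 5² = 4 + 25 = 29
29 → 2² + 9² = 4 + 81 = 85
85 → 8² + 5² = 64 + 25 = 89
89 → 8² + 9² = 64 + 81 = 145
145 → 1² + 4² + 5² = 1 + 16 + 25 = 42
42 → 4² + 2² = 16 + 4 = 20
20 → 2² + 0² = 4 + 0 = 4
4 → 4² = 16
16 → 1² + 6² = 1 + 36 = 37
37 → 3² + 7² = 9 + 49 = 58
58 → 5² + 8² = 25 + 64 = 89  — 89 already seen; the sequence cycles without reaching 1.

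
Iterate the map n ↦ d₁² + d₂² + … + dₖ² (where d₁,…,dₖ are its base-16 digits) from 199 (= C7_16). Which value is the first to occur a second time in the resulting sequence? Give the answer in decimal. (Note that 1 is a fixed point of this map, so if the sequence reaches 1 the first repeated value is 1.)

169

199 = (12,7)_16 → 12² + 7² = 144 + 49 = 193
193 = (12,1)_16 → 12² + 1² = 144 + 1 = 145
145 = (9,1)_16 → 9² + 1² = 81 + 1 = 82
82 = (5,2)_16 → 5² + 2² = 25 + 4 = 29
29 = (1,13)_16 → 1² + 13² = 1 + 169 = 170
170 = (10,10)_16 → 10² + 10² = 100 + 100 = 200
200 = (12,8)_16 → 12² + 8² = 144 + 64 = 208
208 = (13,0)_16 → 13² + 0² = 169 + 0 = 169
169 = (10,9)_16 → 10² + 9² = 100 + 81 = 181
181 = (11,5)_16 → 11² + 5² = 121 + 25 = 146
146 = (9,2)_16 → 9² + 2² = 81 + 4 = 85
85 = (5,5)_16 → 5² + 5² = 25 + 25 = 50
50 = (3,2)_16 → 3² + 2² = 9 + 4 = 13
13 = (13)_16 → 13² = 169  — 169 already appeared earlier.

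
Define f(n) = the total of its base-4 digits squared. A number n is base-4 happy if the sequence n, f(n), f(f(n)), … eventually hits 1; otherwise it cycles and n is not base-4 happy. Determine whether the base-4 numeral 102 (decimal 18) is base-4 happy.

base-4 happy

18 = (1,0,2)_4 → 5
5 = (1,1)_4 → 2
2 = (2)_4 → 4
4 = (1,0)_4 → 1  — reached 1.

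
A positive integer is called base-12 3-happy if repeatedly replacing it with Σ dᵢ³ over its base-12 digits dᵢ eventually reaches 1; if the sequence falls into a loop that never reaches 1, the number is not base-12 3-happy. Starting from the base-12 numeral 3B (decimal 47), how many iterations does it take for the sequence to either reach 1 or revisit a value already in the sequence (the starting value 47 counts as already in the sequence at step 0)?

47 = (3,11)_12 → 3³ + 11³ = 1358
1358 = (9,5,2)_12 → 9³ + 5³ + 2³ = 862
862 = (5,11,10)_12 → 5³ + 11³ + 10³ = 2456
2456 = (1,5,0,8)_12 → 1³ + 5³ + 0³ + 8³ = 638
638 = (4,5,2)_12 → 4³ + 5³ + 2³ = 197
197 = (1,4,5)_12 → 1³ + 4³ + 5³ = 190
190 = (1,3,10)_12 → 1³ + 3³ + 10³ = 1028
1028 = (7,1,8)_12 → 7³ + 1³ + 8³ = 856
856 = (5,11,4)_12 → 5³ + 11³ + 4³ = 1520
1520 = (10,6,8)_12 → 10³ + 6³ + 8³ = 1728
1728 = (1,0,0,0)_12 → 1³ + 0³ + 0³ + 0³ = 1  — reached 1.
That took 11 steps.

11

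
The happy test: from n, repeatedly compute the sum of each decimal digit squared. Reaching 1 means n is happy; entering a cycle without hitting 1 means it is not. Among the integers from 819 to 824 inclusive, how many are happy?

1

819: 819 → 146 → 53 → 34 → 25 → 29 → 85 → 89 → 145 → 42 → 20 → 4 → 16 → 37 → 58 → 89  — not happy
820: 820 → 68 → 100 → 1  — happy
821: 821 → 69 → 117 → 51 → 26 → 40 → 16 → 37 → 58 → 89 → 145 → 42 → 20 → 4 → 16  — not happy
822: 822 → 72 → 53 → 34 → 25 → 29 → 85 → 89 → 145 → 42 → 20 → 4 → 16 → 37 → 58 → 89  — not happy
823: 823 → 77 → 98 → 145 → 42 → 20 → 4 → 16 → 37 → 58 → 89 → 145  — not happy
824: 824 → 84 → 80 → 64 → 52 → 29 → 85 → 89 → 145 → 42 → 20 → 4 → 16 → 37 → 58 → 89  — not happy
happy: 820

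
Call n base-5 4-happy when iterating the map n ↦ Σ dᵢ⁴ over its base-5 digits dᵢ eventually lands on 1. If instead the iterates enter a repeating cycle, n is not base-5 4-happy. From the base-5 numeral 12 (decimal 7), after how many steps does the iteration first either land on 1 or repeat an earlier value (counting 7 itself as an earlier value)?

4

7 = (1,2)_5 → 1⁴ + 2⁴ = 17
17 = (3,2)_5 → 3⁴ + 2⁴ = 97
97 = (3,4,2)_5 → 3⁴ + 4⁴ + 2⁴ = 353
353 = (2,4,0,3)_5 → 2⁴ + 4⁴ + 0⁴ + 3⁴ = 353  — 353 repeats.
That took 4 steps.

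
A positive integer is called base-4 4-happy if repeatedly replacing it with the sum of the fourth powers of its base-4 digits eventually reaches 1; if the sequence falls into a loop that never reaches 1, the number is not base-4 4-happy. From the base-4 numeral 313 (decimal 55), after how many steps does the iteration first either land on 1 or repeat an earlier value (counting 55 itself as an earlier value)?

55 = (3,1,3)_4 → 163
163 = (2,2,0,3)_4 → 113
113 = (1,3,0,1)_4 → 83
83 = (1,1,0,3)_4 → 83  — 83 repeats.
That took 4 steps.

4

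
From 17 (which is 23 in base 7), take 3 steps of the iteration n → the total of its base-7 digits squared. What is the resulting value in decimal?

29

17 = (2,3)_7 → 2² + 3² = 13
13 = (1,6)_7 → 1² + 6² = 37
37 = (5,2)_7 → 5² + 2² = 29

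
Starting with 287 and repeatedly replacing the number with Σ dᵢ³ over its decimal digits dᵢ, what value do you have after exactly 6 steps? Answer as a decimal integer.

287 → 2³ + 8³ + 7³ = 8 + 512 + 343 = 863
863 → 8³ + 6³ + 3³ = 512 + 216 + 27 = 755
755 → 7³ + 5³ + 5³ = 343 + 125 + 125 = 593
593 → 5³ + 9³ + 3³ = 125 + 729 + 27 = 881
881 → 8³ + 8³ + 1³ = 512 + 512 + 1 = 1025
1025 → 1³ + 0³ + 2³ + 5³ = 1 + 0 + 8 + 125 = 134

134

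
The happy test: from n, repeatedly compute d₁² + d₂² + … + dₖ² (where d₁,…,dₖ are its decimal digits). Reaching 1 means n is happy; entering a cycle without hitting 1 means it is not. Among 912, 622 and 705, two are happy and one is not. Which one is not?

705

912: 912 → 86 → 100 → 1  — reaches 1 (happy)
622: 622 → 44 → 32 → 13 → 10 → 1  — reaches 1 (happy)
705: 705 → 74 → 65 → 61 → 37 → 58 → 89 → 145 → 42 → 20 → 4 → 16 → 37  — repeats 37 (not happy)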